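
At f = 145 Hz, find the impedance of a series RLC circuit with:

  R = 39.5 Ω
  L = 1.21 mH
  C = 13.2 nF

Step 1 — Angular frequency: ω = 2π·f = 2π·145 = 911.1 rad/s.
Step 2 — Component impedances:
  R: Z = R = 39.5 Ω
  L: Z = jωL = j·911.1·0.00121 = 0 + j1.102 Ω
  C: Z = 1/(jωC) = -j/(ω·C) = 0 - j8.315e+04 Ω
Step 3 — Series combination: Z_total = R + L + C = 39.5 - j8.315e+04 Ω = 8.315e+04∠-90.0° Ω.

Z = 39.5 - j8.315e+04 Ω = 8.315e+04∠-90.0° Ω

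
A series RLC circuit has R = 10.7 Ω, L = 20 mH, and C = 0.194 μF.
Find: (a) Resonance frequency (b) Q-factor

Step 1 — Resonance condition Im(Z)=0 gives ω₀ = 1/√(LC).
Step 2 — ω₀ = 1/√(0.02·1.94e-07) = 1.605e+04 rad/s.
Step 3 — f₀ = ω₀/(2π) = 2555 Hz.
Step 4 — Series Q: Q = ω₀L/R = 1.605e+04·0.02/10.7 = 30.01.

(a) f₀ = 2555 Hz  (b) Q = 30.01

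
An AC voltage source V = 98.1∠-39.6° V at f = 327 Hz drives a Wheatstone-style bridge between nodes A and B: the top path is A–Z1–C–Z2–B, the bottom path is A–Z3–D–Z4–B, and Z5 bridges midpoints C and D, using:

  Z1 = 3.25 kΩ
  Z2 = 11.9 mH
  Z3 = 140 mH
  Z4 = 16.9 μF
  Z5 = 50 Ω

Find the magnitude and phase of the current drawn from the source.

Step 1 — Angular frequency: ω = 2π·f = 2π·327 = 2055 rad/s.
Step 2 — Component impedances:
  Z1: Z = R = 3250 Ω
  Z2: Z = jωL = j·2055·0.0119 = 0 + j24.45 Ω
  Z3: Z = jωL = j·2055·0.14 = 0 + j287.6 Ω
  Z4: Z = 1/(jωC) = -j/(ω·C) = 0 - j28.8 Ω
  Z5: Z = R = 50 Ω
Step 3 — Bridge requires nodal analysis (the Z5 bridge couples midpoints C and D, so the two paths cannot be reduced to a simple series/parallel combination). Setting node B to ground and injecting 1 A at node A, the 3-node admittance system at A, C, D solves to V_A = Z_AB = 36.92 + j258.1 Ω = 260.7∠81.9° Ω.
Step 4 — Source phasor: V = 98.1∠-39.6° V = 75.59 - j62.53 V.
Step 5 — Ohm's law: I = V / Z_total = (75.59 - j62.53) / (36.92 + j258.1) = -0.1964 - j0.321 A.
Step 6 — Convert to polar: |I| = 0.3763 A, ∠I = -121.5°.

I = 0.3763∠-121.5° A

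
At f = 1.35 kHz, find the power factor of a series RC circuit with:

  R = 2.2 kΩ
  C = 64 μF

Step 1 — Angular frequency: ω = 2π·f = 2π·1350 = 8482 rad/s.
Step 2 — Component impedances:
  R: Z = R = 2200 Ω
  C: Z = 1/(jωC) = -j/(ω·C) = 0 - j1.842 Ω
Step 3 — Series combination: Z_total = R + C = 2200 - j1.842 Ω = 2200∠-0.0° Ω.
Step 4 — Power factor: PF = cos(φ) = Re(Z)/|Z| = 2200/2200 = 1.
Step 5 — Type: Im(Z) = -1.842 ⇒ leading (phase φ = -0.0°).

PF = 1 (leading, φ = -0.0°)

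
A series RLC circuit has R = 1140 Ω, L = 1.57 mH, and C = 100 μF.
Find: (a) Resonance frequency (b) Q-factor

Step 1 — Resonance condition Im(Z)=0 gives ω₀ = 1/√(LC).
Step 2 — ω₀ = 1/√(0.00157·0.0001) = 2524 rad/s.
Step 3 — f₀ = ω₀/(2π) = 401.7 Hz.
Step 4 — Series Q: Q = ω₀L/R = 2524·0.00157/1140 = 0.003476.

(a) f₀ = 401.7 Hz  (b) Q = 0.003476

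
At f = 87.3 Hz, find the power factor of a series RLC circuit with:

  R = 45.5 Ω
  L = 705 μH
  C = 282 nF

Step 1 — Angular frequency: ω = 2π·f = 2π·87.3 = 548.5 rad/s.
Step 2 — Component impedances:
  R: Z = R = 45.5 Ω
  L: Z = jωL = j·548.5·0.000705 = 0 + j0.3867 Ω
  C: Z = 1/(jωC) = -j/(ω·C) = 0 - j6465 Ω
Step 3 — Series combination: Z_total = R + L + C = 45.5 - j6464 Ω = 6465∠-89.6° Ω.
Step 4 — Power factor: PF = cos(φ) = Re(Z)/|Z| = 45.5/6465 = 0.007038.
Step 5 — Type: Im(Z) = -6464 ⇒ leading (phase φ = -89.6°).

PF = 0.007038 (leading, φ = -89.6°)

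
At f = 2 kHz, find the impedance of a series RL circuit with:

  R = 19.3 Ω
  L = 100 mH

Step 1 — Angular frequency: ω = 2π·f = 2π·2000 = 1.257e+04 rad/s.
Step 2 — Component impedances:
  R: Z = R = 19.3 Ω
  L: Z = jωL = j·1.257e+04·0.1 = 0 + j1257 Ω
Step 3 — Series combination: Z_total = R + L = 19.3 + j1257 Ω = 1257∠89.1° Ω.

Z = 19.3 + j1257 Ω = 1257∠89.1° Ω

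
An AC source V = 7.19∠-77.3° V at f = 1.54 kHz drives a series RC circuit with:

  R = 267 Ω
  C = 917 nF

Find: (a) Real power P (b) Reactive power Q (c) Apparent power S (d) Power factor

Step 1 — Angular frequency: ω = 2π·f = 2π·1540 = 9676 rad/s.
Step 2 — Component impedances:
  R: Z = R = 267 Ω
  C: Z = 1/(jωC) = -j/(ω·C) = 0 - j112.7 Ω
Step 3 — Series combination: Z_total = R + C = 267 - j112.7 Ω = 289.8∠-22.9° Ω.
Step 4 — Source phasor: V = 7.19∠-77.3° V = 1.581 - j7.014 V.
Step 5 — Current: I = V / Z = 0.01444 - j0.02018 A = 0.02481∠-54.4° A.
Step 6 — Complex power: S = V·I* = 0.1643 - j0.06937 VA.
Step 7 — Real power: P = Re(S) = 0.1643 W.
Step 8 — Reactive power: Q = Im(S) = -0.06937 VAR.
Step 9 — Apparent power: |S| = 0.1784 VA.
Step 10 — Power factor: PF = P/|S| = 0.9213 (leading).

(a) P = 0.1643 W  (b) Q = -0.06937 VAR  (c) S = 0.1784 VA  (d) PF = 0.9213 (leading)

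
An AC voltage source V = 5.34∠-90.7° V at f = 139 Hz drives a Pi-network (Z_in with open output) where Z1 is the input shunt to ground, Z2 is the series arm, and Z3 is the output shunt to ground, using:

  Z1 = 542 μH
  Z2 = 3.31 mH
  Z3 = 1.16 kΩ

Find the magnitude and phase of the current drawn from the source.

Step 1 — Angular frequency: ω = 2π·f = 2π·139 = 873.4 rad/s.
Step 2 — Component impedances:
  Z1: Z = jωL = j·873.4·0.000542 = 0 + j0.4734 Ω
  Z2: Z = jωL = j·873.4·0.00331 = 0 + j2.891 Ω
  Z3: Z = R = 1160 Ω
Step 3 — With open output, the series arm Z2 and the output shunt Z3 appear in series to ground: Z2 + Z3 = 1160 + j2.891 Ω.
Step 4 — Parallel with input shunt Z1: Z_in = Z1 || (Z2 + Z3) = 0.0001932 + j0.4734 Ω = 0.4734∠90.0° Ω.
Step 5 — Source phasor: V = 5.34∠-90.7° V = -0.06524 - j5.34 V.
Step 6 — Ohm's law: I = V / Z_total = (-0.06524 - j5.34) / (0.0001932 + j0.4734) = -11.28 + j0.1332 A.
Step 7 — Convert to polar: |I| = 11.28 A, ∠I = 179.3°.

I = 11.28∠179.3° A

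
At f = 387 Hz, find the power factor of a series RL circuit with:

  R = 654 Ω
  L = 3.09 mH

Step 1 — Angular frequency: ω = 2π·f = 2π·387 = 2432 rad/s.
Step 2 — Component impedances:
  R: Z = R = 654 Ω
  L: Z = jωL = j·2432·0.00309 = 0 + j7.514 Ω
Step 3 — Series combination: Z_total = R + L = 654 + j7.514 Ω = 654∠0.7° Ω.
Step 4 — Power factor: PF = cos(φ) = Re(Z)/|Z| = 654/654.04 = 0.9999.
Step 5 — Type: Im(Z) = 7.514 ⇒ lagging (phase φ = 0.7°).

PF = 0.9999 (lagging, φ = 0.7°)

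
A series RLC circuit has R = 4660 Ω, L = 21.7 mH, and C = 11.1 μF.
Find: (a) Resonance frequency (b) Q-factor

Step 1 — Resonance condition Im(Z)=0 gives ω₀ = 1/√(LC).
Step 2 — ω₀ = 1/√(0.0217·1.11e-05) = 2038 rad/s.
Step 3 — f₀ = ω₀/(2π) = 324.3 Hz.
Step 4 — Series Q: Q = ω₀L/R = 2038·0.0217/4660 = 0.009488.

(a) f₀ = 324.3 Hz  (b) Q = 0.009488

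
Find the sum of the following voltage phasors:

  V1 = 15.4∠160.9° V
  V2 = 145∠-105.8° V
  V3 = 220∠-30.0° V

Step 1 — Convert each phasor to rectangular form:
  V1 = 15.4·(cos(160.9°) + j·sin(160.9°)) = -14.55 + j5.039 V
  V2 = 145·(cos(-105.8°) + j·sin(-105.8°)) = -39.48 - j139.5 V
  V3 = 220·(cos(-30.0°) + j·sin(-30.0°)) = 190.5 - j110 V
Step 2 — Sum components: V_total = 136.5 - j244.5 V.
Step 3 — Convert to polar: |V_total| = 280 V, ∠V_total = -60.8°.

V_total = 280∠-60.8° V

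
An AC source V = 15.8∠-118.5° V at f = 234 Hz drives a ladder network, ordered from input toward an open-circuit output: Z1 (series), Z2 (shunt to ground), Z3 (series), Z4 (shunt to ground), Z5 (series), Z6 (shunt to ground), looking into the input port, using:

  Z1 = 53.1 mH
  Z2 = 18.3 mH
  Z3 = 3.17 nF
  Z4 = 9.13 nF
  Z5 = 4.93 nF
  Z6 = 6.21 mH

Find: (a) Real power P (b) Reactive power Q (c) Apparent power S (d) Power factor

Step 1 — Angular frequency: ω = 2π·f = 2π·234 = 1470 rad/s.
Step 2 — Component impedances:
  Z1: Z = jωL = j·1470·0.0531 = 0 + j78.07 Ω
  Z2: Z = jωL = j·1470·0.0183 = 0 + j26.91 Ω
  Z3: Z = 1/(jωC) = -j/(ω·C) = 0 - j2.146e+05 Ω
  Z4: Z = 1/(jωC) = -j/(ω·C) = 0 - j7.45e+04 Ω
  Z5: Z = 1/(jωC) = -j/(ω·C) = 0 - j1.38e+05 Ω
  Z6: Z = jωL = j·1470·0.00621 = 0 + j9.13 Ω
Step 3 — Ladder network (open output): work backward from the far end, alternating series and parallel combinations. Z_in = 0 + j105 Ω = 105∠90.0° Ω.
Step 4 — Source phasor: V = 15.8∠-118.5° V = -7.539 - j13.89 V.
Step 5 — Current: I = V / Z = -0.1323 + j0.07181 A = 0.1505∠151.5° A.
Step 6 — Complex power: S = V·I* = 0 + j2.378 VA.
Step 7 — Real power: P = Re(S) = 0 W.
Step 8 — Reactive power: Q = Im(S) = 2.378 VAR.
Step 9 — Apparent power: |S| = 2.378 VA.
Step 10 — Power factor: PF = P/|S| = 0 (lagging).

(a) P = 0 W  (b) Q = 2.378 VAR  (c) S = 2.378 VA  (d) PF = 0 (lagging)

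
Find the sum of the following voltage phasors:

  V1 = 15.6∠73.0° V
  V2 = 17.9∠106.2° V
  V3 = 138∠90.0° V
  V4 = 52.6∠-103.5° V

Step 1 — Convert each phasor to rectangular form:
  V1 = 15.6·(cos(73.0°) + j·sin(73.0°)) = 4.561 + j14.92 V
  V2 = 17.9·(cos(106.2°) + j·sin(106.2°)) = -4.994 + j17.19 V
  V3 = 138·(cos(90.0°) + j·sin(90.0°)) = 0 + j138 V
  V4 = 52.6·(cos(-103.5°) + j·sin(-103.5°)) = -12.28 - j51.15 V
Step 2 — Sum components: V_total = -12.71 + j119 V.
Step 3 — Convert to polar: |V_total| = 119.6 V, ∠V_total = 96.1°.

V_total = 119.6∠96.1° V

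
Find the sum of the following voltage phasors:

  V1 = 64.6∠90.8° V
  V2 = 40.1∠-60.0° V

Step 1 — Convert each phasor to rectangular form:
  V1 = 64.6·(cos(90.8°) + j·sin(90.8°)) = -0.902 + j64.59 V
  V2 = 40.1·(cos(-60.0°) + j·sin(-60.0°)) = 20.05 - j34.73 V
Step 2 — Sum components: V_total = 19.15 + j29.87 V.
Step 3 — Convert to polar: |V_total| = 35.48 V, ∠V_total = 57.3°.

V_total = 35.48∠57.3° V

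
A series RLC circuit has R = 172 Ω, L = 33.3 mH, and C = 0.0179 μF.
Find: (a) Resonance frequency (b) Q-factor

Step 1 — Resonance condition Im(Z)=0 gives ω₀ = 1/√(LC).
Step 2 — ω₀ = 1/√(0.0333·1.79e-08) = 4.096e+04 rad/s.
Step 3 — f₀ = ω₀/(2π) = 6519 Hz.
Step 4 — Series Q: Q = ω₀L/R = 4.096e+04·0.0333/172 = 7.93.

(a) f₀ = 6519 Hz  (b) Q = 7.93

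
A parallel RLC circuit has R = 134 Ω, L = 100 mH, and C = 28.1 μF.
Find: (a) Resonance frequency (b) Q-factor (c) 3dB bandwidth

Step 1 — Resonance: ω₀ = 1/√(LC) = 1/√(0.1·2.81e-05) = 596.5 rad/s.
Step 2 — f₀ = ω₀/(2π) = 94.94 Hz.
Step 3 — Parallel Q: Q = R/(ω₀L) = 134/(596.5·0.1) = 2.246.
Step 4 — Bandwidth: Δω = ω₀/Q = 265.6 rad/s; BW = Δω/(2π) = 42.27 Hz.

(a) f₀ = 94.94 Hz  (b) Q = 2.246  (c) BW = 42.27 Hz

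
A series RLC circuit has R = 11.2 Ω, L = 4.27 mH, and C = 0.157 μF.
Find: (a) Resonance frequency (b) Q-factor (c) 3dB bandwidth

Step 1 — Resonance condition Im(Z)=0 gives ω₀ = 1/√(LC).
Step 2 — ω₀ = 1/√(0.00427·1.57e-07) = 3.862e+04 rad/s.
Step 3 — f₀ = ω₀/(2π) = 6147 Hz.
Step 4 — Series Q: Q = ω₀L/R = 3.862e+04·0.00427/11.2 = 14.72.
Step 5 — 3dB bandwidth: Δω = ω₀/Q = 2623 rad/s; BW = Δω/(2π) = 417.5 Hz.

(a) f₀ = 6147 Hz  (b) Q = 14.72  (c) BW = 417.5 Hz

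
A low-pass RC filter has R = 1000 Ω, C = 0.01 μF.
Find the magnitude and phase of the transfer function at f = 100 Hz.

Step 1 — Angular frequency: ω = 2π·100 = 628.3 rad/s.
Step 2 — Transfer function: H(jω) = 1/(1 + jωRC).
Step 3 — Denominator: 1 + jωRC = 1 + j·628.3·1000·1e-08 = 1 + j0.006283.
Step 4 — H = 1 - j0.006283.
Step 5 — Magnitude: |H| = 1 (-0.0 dB); phase: φ = -0.4°.

|H| = 1 (-0.0 dB), φ = -0.4°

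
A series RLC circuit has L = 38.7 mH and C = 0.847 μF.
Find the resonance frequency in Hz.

Step 1 — Resonance condition Im(Z)=0 gives ω₀ = 1/√(LC).
Step 2 — ω₀ = 1/√(0.0387·8.47e-07) = 5523 rad/s.
Step 3 — f₀ = ω₀/(2π) = 879.1 Hz.

f₀ = 879.1 Hz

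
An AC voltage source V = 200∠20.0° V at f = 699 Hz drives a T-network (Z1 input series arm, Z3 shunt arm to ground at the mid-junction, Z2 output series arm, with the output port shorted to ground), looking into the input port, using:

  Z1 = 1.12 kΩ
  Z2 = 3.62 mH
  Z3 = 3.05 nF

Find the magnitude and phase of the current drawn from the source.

Step 1 — Angular frequency: ω = 2π·f = 2π·699 = 4392 rad/s.
Step 2 — Component impedances:
  Z1: Z = R = 1120 Ω
  Z2: Z = jωL = j·4392·0.00362 = 0 + j15.9 Ω
  Z3: Z = 1/(jωC) = -j/(ω·C) = 0 - j7.465e+04 Ω
Step 3 — With the output port shorted to ground, the output series arm Z2 runs from the junction to ground; the shunt arm Z3 also runs from the junction to ground. They appear in parallel: Z3 || Z2 = 0 + j15.9 Ω.
Step 4 — Series with input arm Z1: Z_in = Z1 + (Z3 || Z2) = 1120 + j15.9 Ω = 1120∠0.8° Ω.
Step 5 — Source phasor: V = 200∠20.0° V = 187.9 + j68.4 V.
Step 6 — Ohm's law: I = V / Z_total = (187.9 + j68.4) / (1120 + j15.9) = 0.1686 + j0.05868 A.
Step 7 — Convert to polar: |I| = 0.1786 A, ∠I = 19.2°.

I = 0.1786∠19.2° A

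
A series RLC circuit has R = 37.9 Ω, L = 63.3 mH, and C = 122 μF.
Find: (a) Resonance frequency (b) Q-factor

Step 1 — Resonance condition Im(Z)=0 gives ω₀ = 1/√(LC).
Step 2 — ω₀ = 1/√(0.0633·0.000122) = 359.8 rad/s.
Step 3 — f₀ = ω₀/(2π) = 57.27 Hz.
Step 4 — Series Q: Q = ω₀L/R = 359.8·0.0633/37.9 = 0.601.

(a) f₀ = 57.27 Hz  (b) Q = 0.601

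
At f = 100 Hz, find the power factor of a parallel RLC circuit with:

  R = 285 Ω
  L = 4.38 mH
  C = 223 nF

Step 1 — Angular frequency: ω = 2π·f = 2π·100 = 628.3 rad/s.
Step 2 — Component impedances:
  R: Z = R = 285 Ω
  L: Z = jωL = j·628.3·0.00438 = 0 + j2.752 Ω
  C: Z = 1/(jωC) = -j/(ω·C) = 0 - j7137 Ω
Step 3 — Parallel combination: 1/Z_total = 1/R + 1/L + 1/C; Z_total = 0.02659 + j2.753 Ω = 2.753∠89.4° Ω.
Step 4 — Power factor: PF = cos(φ) = Re(Z)/|Z| = 0.0265924/2.75297 = 0.00966.
Step 5 — Type: Im(Z) = 2.753 ⇒ lagging (phase φ = 89.4°).

PF = 0.00966 (lagging, φ = 89.4°)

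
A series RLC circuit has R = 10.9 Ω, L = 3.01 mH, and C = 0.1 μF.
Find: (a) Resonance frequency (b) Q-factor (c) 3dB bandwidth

Step 1 — Resonance: ω₀ = 1/√(LC) = 1/√(0.00301·1e-07) = 5.764e+04 rad/s.
Step 2 — f₀ = ω₀/(2π) = 9174 Hz.
Step 3 — Series Q: Q = ω₀L/R = 5.764e+04·0.00301/10.9 = 15.92.
Step 4 — Bandwidth: Δω = ω₀/Q = 3621 rad/s; BW = Δω/(2π) = 576.3 Hz.

(a) f₀ = 9174 Hz  (b) Q = 15.92  (c) BW = 576.3 Hz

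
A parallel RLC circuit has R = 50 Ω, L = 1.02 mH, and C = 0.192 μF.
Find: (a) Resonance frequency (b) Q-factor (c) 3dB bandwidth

Step 1 — Resonance: ω₀ = 1/√(LC) = 1/√(0.00102·1.92e-07) = 7.146e+04 rad/s.
Step 2 — f₀ = ω₀/(2π) = 1.137e+04 Hz.
Step 3 — Parallel Q: Q = R/(ω₀L) = 50/(7.146e+04·0.00102) = 0.686.
Step 4 — Bandwidth: Δω = ω₀/Q = 1.042e+05 rad/s; BW = Δω/(2π) = 1.658e+04 Hz.

(a) f₀ = 1.137e+04 Hz  (b) Q = 0.686  (c) BW = 1.658e+04 Hz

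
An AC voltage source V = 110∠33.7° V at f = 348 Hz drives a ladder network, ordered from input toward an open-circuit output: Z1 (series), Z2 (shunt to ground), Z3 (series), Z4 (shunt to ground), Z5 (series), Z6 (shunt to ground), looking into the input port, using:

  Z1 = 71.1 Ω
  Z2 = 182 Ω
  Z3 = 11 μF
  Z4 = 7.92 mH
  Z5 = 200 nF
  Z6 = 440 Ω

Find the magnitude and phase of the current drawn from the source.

Step 1 — Angular frequency: ω = 2π·f = 2π·348 = 2187 rad/s.
Step 2 — Component impedances:
  Z1: Z = R = 71.1 Ω
  Z2: Z = R = 182 Ω
  Z3: Z = 1/(jωC) = -j/(ω·C) = 0 - j41.58 Ω
  Z4: Z = jωL = j·2187·0.00792 = 0 + j17.32 Ω
  Z5: Z = 1/(jωC) = -j/(ω·C) = 0 - j2287 Ω
  Z6: Z = R = 440 Ω
Step 3 — Ladder network (open output): work backward from the far end, alternating series and parallel combinations. Z_in = 74.27 - j23.71 Ω = 77.96∠-17.7° Ω.
Step 4 — Source phasor: V = 110∠33.7° V = 91.51 + j61.03 V.
Step 5 — Ohm's law: I = V / Z_total = (91.51 + j61.03) / (74.27 - j23.71) = 0.8802 + j1.103 A.
Step 6 — Convert to polar: |I| = 1.411 A, ∠I = 51.4°.

I = 1.411∠51.4° A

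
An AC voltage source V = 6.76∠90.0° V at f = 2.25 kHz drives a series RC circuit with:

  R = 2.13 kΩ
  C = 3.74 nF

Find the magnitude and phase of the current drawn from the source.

Step 1 — Angular frequency: ω = 2π·f = 2π·2250 = 1.414e+04 rad/s.
Step 2 — Component impedances:
  R: Z = R = 2130 Ω
  C: Z = 1/(jωC) = -j/(ω·C) = 0 - j1.891e+04 Ω
Step 3 — Series combination: Z_total = R + C = 2130 - j1.891e+04 Ω = 1.903e+04∠-83.6° Ω.
Step 4 — Source phasor: V = 6.76∠90.0° V = 0 + j6.76 V.
Step 5 — Ohm's law: I = V / Z_total = (0 + j6.76) / (2130 - j1.891e+04) = -0.0003529 + j3.975e-05 A.
Step 6 — Convert to polar: |I| = 0.0003552 A, ∠I = 173.6°.

I = 0.0003552∠173.6° A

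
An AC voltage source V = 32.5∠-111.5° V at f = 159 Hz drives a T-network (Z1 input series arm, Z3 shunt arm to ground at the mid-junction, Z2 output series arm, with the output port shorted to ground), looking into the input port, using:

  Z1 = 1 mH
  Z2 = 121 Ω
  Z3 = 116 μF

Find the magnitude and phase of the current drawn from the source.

Step 1 — Angular frequency: ω = 2π·f = 2π·159 = 999 rad/s.
Step 2 — Component impedances:
  Z1: Z = jωL = j·999·0.001 = 0 + j0.999 Ω
  Z2: Z = R = 121 Ω
  Z3: Z = 1/(jωC) = -j/(ω·C) = 0 - j8.629 Ω
Step 3 — With the output port shorted to ground, the output series arm Z2 runs from the junction to ground; the shunt arm Z3 also runs from the junction to ground. They appear in parallel: Z3 || Z2 = 0.6123 - j8.585 Ω.
Step 4 — Series with input arm Z1: Z_in = Z1 + (Z3 || Z2) = 0.6123 - j7.586 Ω = 7.611∠-85.4° Ω.
Step 5 — Source phasor: V = 32.5∠-111.5° V = -11.91 - j30.24 V.
Step 6 — Ohm's law: I = V / Z_total = (-11.91 - j30.24) / (0.6123 - j7.586) = 3.834 - j1.88 A.
Step 7 — Convert to polar: |I| = 4.27 A, ∠I = -26.1°.

I = 4.27∠-26.1° A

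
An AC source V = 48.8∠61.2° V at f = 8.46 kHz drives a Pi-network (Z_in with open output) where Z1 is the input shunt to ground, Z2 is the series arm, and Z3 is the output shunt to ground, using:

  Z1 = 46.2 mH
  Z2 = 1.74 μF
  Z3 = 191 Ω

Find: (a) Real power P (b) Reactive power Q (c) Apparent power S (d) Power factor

Step 1 — Angular frequency: ω = 2π·f = 2π·8460 = 5.316e+04 rad/s.
Step 2 — Component impedances:
  Z1: Z = jωL = j·5.316e+04·0.0462 = 0 + j2456 Ω
  Z2: Z = 1/(jωC) = -j/(ω·C) = 0 - j10.81 Ω
  Z3: Z = R = 191 Ω
Step 3 — With open output, the series arm Z2 and the output shunt Z3 appear in series to ground: Z2 + Z3 = 191 - j10.81 Ω.
Step 4 — Parallel with input shunt Z1: Z_in = Z1 || (Z2 + Z3) = 191.5 + j4.102 Ω = 191.6∠1.2° Ω.
Step 5 — Source phasor: V = 48.8∠61.2° V = 23.51 + j42.76 V.
Step 6 — Current: I = V / Z = 0.1275 + j0.2206 A = 0.2547∠60.0° A.
Step 7 — Complex power: S = V·I* = 12.43 + j0.2662 VA.
Step 8 — Real power: P = Re(S) = 12.43 W.
Step 9 — Reactive power: Q = Im(S) = 0.2662 VAR.
Step 10 — Apparent power: |S| = 12.43 VA.
Step 11 — Power factor: PF = P/|S| = 0.9998 (lagging).

(a) P = 12.43 W  (b) Q = 0.2662 VAR  (c) S = 12.43 VA  (d) PF = 0.9998 (lagging)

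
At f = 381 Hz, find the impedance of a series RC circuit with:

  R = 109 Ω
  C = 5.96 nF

Step 1 — Angular frequency: ω = 2π·f = 2π·381 = 2394 rad/s.
Step 2 — Component impedances:
  R: Z = R = 109 Ω
  C: Z = 1/(jωC) = -j/(ω·C) = 0 - j7.009e+04 Ω
Step 3 — Series combination: Z_total = R + C = 109 - j7.009e+04 Ω = 7.009e+04∠-89.9° Ω.

Z = 109 - j7.009e+04 Ω = 7.009e+04∠-89.9° Ω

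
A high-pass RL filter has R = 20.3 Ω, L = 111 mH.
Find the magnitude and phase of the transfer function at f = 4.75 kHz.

Step 1 — Angular frequency: ω = 2π·4750 = 2.985e+04 rad/s.
Step 2 — Transfer function: H(jω) = jωL/(R + jωL).
Step 3 — Numerator jωL = j·3313; denominator R + jωL = 20.3 + j3313.
Step 4 — H = 1 + j0.006127.
Step 5 — Magnitude: |H| = 1 (-0.0 dB); phase: φ = 0.4°.

|H| = 1 (-0.0 dB), φ = 0.4°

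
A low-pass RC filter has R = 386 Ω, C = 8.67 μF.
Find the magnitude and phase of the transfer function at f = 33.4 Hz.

Step 1 — Angular frequency: ω = 2π·33.4 = 209.9 rad/s.
Step 2 — Transfer function: H(jω) = 1/(1 + jωRC).
Step 3 — Denominator: 1 + jωRC = 1 + j·209.9·386·8.67e-06 = 1 + j0.7023.
Step 4 — H = 0.6697 - j0.4703.
Step 5 — Magnitude: |H| = 0.8183 (-1.7 dB); phase: φ = -35.1°.

|H| = 0.8183 (-1.7 dB), φ = -35.1°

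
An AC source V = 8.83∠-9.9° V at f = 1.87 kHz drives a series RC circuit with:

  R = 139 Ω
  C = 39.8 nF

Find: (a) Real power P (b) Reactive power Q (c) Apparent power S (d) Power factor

Step 1 — Angular frequency: ω = 2π·f = 2π·1870 = 1.175e+04 rad/s.
Step 2 — Component impedances:
  R: Z = R = 139 Ω
  C: Z = 1/(jωC) = -j/(ω·C) = 0 - j2138 Ω
Step 3 — Series combination: Z_total = R + C = 139 - j2138 Ω = 2143∠-86.3° Ω.
Step 4 — Source phasor: V = 8.83∠-9.9° V = 8.699 - j1.518 V.
Step 5 — Current: I = V / Z = 0.0009702 + j0.004005 A = 0.00412∠76.4° A.
Step 6 — Complex power: S = V·I* = 0.00236 - j0.03631 VA.
Step 7 — Real power: P = Re(S) = 0.00236 W.
Step 8 — Reactive power: Q = Im(S) = -0.03631 VAR.
Step 9 — Apparent power: |S| = 0.03638 VA.
Step 10 — Power factor: PF = P/|S| = 0.06486 (leading).

(a) P = 0.00236 W  (b) Q = -0.03631 VAR  (c) S = 0.03638 VA  (d) PF = 0.06486 (leading)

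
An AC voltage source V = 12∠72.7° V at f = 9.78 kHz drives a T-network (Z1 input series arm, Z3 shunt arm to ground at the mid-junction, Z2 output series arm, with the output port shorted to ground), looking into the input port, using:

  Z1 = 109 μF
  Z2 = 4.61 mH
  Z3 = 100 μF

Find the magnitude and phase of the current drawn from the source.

Step 1 — Angular frequency: ω = 2π·f = 2π·9780 = 6.145e+04 rad/s.
Step 2 — Component impedances:
  Z1: Z = 1/(jωC) = -j/(ω·C) = 0 - j0.1493 Ω
  Z2: Z = jωL = j·6.145e+04·0.00461 = 0 + j283.3 Ω
  Z3: Z = 1/(jωC) = -j/(ω·C) = 0 - j0.1627 Ω
Step 3 — With the output port shorted to ground, the output series arm Z2 runs from the junction to ground; the shunt arm Z3 also runs from the junction to ground. They appear in parallel: Z3 || Z2 = 0 - j0.1628 Ω.
Step 4 — Series with input arm Z1: Z_in = Z1 + (Z3 || Z2) = 0 - j0.3121 Ω = 0.3121∠-90.0° Ω.
Step 5 — Source phasor: V = 12∠72.7° V = 3.568 + j11.46 V.
Step 6 — Ohm's law: I = V / Z_total = (3.568 + j11.46) / (0 - j0.3121) = -36.71 + j11.43 A.
Step 7 — Convert to polar: |I| = 38.45 A, ∠I = 162.7°.

I = 38.45∠162.7° A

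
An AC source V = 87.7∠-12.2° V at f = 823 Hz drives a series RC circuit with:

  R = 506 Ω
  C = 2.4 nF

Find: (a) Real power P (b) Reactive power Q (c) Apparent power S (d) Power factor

Step 1 — Angular frequency: ω = 2π·f = 2π·823 = 5171 rad/s.
Step 2 — Component impedances:
  R: Z = R = 506 Ω
  C: Z = 1/(jωC) = -j/(ω·C) = 0 - j8.058e+04 Ω
Step 3 — Series combination: Z_total = R + C = 506 - j8.058e+04 Ω = 8.058e+04∠-89.6° Ω.
Step 4 — Source phasor: V = 87.7∠-12.2° V = 85.72 - j18.53 V.
Step 5 — Current: I = V / Z = 0.0002367 + j0.001062 A = 0.001088∠77.4° A.
Step 6 — Complex power: S = V·I* = 0.0005994 - j0.09545 VA.
Step 7 — Real power: P = Re(S) = 0.0005994 W.
Step 8 — Reactive power: Q = Im(S) = -0.09545 VAR.
Step 9 — Apparent power: |S| = 0.09545 VA.
Step 10 — Power factor: PF = P/|S| = 0.00628 (leading).

(a) P = 0.0005994 W  (b) Q = -0.09545 VAR  (c) S = 0.09545 VA  (d) PF = 0.00628 (leading)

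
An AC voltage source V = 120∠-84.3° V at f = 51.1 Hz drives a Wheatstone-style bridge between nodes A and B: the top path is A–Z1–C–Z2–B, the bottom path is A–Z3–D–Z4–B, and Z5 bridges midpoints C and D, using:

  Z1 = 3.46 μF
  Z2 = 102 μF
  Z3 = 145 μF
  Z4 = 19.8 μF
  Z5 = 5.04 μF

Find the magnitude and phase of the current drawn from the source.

Step 1 — Angular frequency: ω = 2π·f = 2π·51.1 = 321.1 rad/s.
Step 2 — Component impedances:
  Z1: Z = 1/(jωC) = -j/(ω·C) = 0 - j900.2 Ω
  Z2: Z = 1/(jωC) = -j/(ω·C) = 0 - j30.54 Ω
  Z3: Z = 1/(jωC) = -j/(ω·C) = 0 - j21.48 Ω
  Z4: Z = 1/(jωC) = -j/(ω·C) = 0 - j157.3 Ω
  Z5: Z = 1/(jωC) = -j/(ω·C) = 0 - j618 Ω
Step 3 — Bridge requires nodal analysis (the Z5 bridge couples midpoints C and D, so the two paths cannot be reduced to a simple series/parallel combination). Setting node B to ground and injecting 1 A at node A, the 3-node admittance system at A, C, D solves to V_A = Z_AB = 0 - j129.1 Ω = 129.1∠-90.0° Ω.
Step 4 — Source phasor: V = 120∠-84.3° V = 11.92 - j119.4 V.
Step 5 — Ohm's law: I = V / Z_total = (11.92 - j119.4) / (0 - j129.1) = 0.9247 + j0.0923 A.
Step 6 — Convert to polar: |I| = 0.9293 A, ∠I = 5.7°.

I = 0.9293∠5.7° A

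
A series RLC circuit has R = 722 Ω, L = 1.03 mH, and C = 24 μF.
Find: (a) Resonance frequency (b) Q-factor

Step 1 — Resonance condition Im(Z)=0 gives ω₀ = 1/√(LC).
Step 2 — ω₀ = 1/√(0.00103·2.4e-05) = 6360 rad/s.
Step 3 — f₀ = ω₀/(2π) = 1012 Hz.
Step 4 — Series Q: Q = ω₀L/R = 6360·0.00103/722 = 0.009074.

(a) f₀ = 1012 Hz  (b) Q = 0.009074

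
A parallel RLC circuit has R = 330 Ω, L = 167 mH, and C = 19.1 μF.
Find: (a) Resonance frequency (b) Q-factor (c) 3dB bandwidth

Step 1 — Resonance: ω₀ = 1/√(LC) = 1/√(0.167·1.91e-05) = 559.9 rad/s.
Step 2 — f₀ = ω₀/(2π) = 89.11 Hz.
Step 3 — Parallel Q: Q = R/(ω₀L) = 330/(559.9·0.167) = 3.529.
Step 4 — Bandwidth: Δω = ω₀/Q = 158.7 rad/s; BW = Δω/(2π) = 25.25 Hz.

(a) f₀ = 89.11 Hz  (b) Q = 3.529  (c) BW = 25.25 Hz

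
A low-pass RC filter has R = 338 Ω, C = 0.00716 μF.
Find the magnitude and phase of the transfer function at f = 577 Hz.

Step 1 — Angular frequency: ω = 2π·577 = 3625 rad/s.
Step 2 — Transfer function: H(jω) = 1/(1 + jωRC).
Step 3 — Denominator: 1 + jωRC = 1 + j·3625·338·7.16e-09 = 1 + j0.008774.
Step 4 — H = 0.9999 - j0.008773.
Step 5 — Magnitude: |H| = 1 (-0.0 dB); phase: φ = -0.5°.

|H| = 1 (-0.0 dB), φ = -0.5°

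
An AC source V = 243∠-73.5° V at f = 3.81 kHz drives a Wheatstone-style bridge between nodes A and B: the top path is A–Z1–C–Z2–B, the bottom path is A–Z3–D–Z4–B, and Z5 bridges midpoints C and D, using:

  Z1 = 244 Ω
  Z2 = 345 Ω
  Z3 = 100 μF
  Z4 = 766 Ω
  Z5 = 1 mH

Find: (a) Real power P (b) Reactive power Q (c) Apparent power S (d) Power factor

Step 1 — Angular frequency: ω = 2π·f = 2π·3810 = 2.394e+04 rad/s.
Step 2 — Component impedances:
  Z1: Z = R = 244 Ω
  Z2: Z = R = 345 Ω
  Z3: Z = 1/(jωC) = -j/(ω·C) = 0 - j0.4177 Ω
  Z4: Z = R = 766 Ω
  Z5: Z = jωL = j·2.394e+04·0.001 = 0 + j23.94 Ω
Step 3 — Bridge requires nodal analysis (the Z5 bridge couples midpoints C and D, so the two paths cannot be reduced to a simple series/parallel combination). Setting node B to ground and injecting 1 A at node A, the 3-node admittance system at A, C, D solves to V_A = Z_AB = 239.2 + j10.81 Ω = 239.4∠2.6° Ω.
Step 4 — Source phasor: V = 243∠-73.5° V = 69.02 - j233 V.
Step 5 — Current: I = V / Z = 0.244 - j0.9853 A = 1.015∠-76.1° A.
Step 6 — Complex power: S = V·I* = 246.4 + j11.14 VA.
Step 7 — Real power: P = Re(S) = 246.4 W.
Step 8 — Reactive power: Q = Im(S) = 11.14 VAR.
Step 9 — Apparent power: |S| = 246.7 VA.
Step 10 — Power factor: PF = P/|S| = 0.999 (lagging).

(a) P = 246.4 W  (b) Q = 11.14 VAR  (c) S = 246.7 VA  (d) PF = 0.999 (lagging)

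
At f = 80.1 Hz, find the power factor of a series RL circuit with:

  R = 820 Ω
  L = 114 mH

Step 1 — Angular frequency: ω = 2π·f = 2π·80.1 = 503.3 rad/s.
Step 2 — Component impedances:
  R: Z = R = 820 Ω
  L: Z = jωL = j·503.3·0.114 = 0 + j57.37 Ω
Step 3 — Series combination: Z_total = R + L = 820 + j57.37 Ω = 822∠4.0° Ω.
Step 4 — Power factor: PF = cos(φ) = Re(Z)/|Z| = 820/822 = 0.9976.
Step 5 — Type: Im(Z) = 57.37 ⇒ lagging (phase φ = 4.0°).

PF = 0.9976 (lagging, φ = 4.0°)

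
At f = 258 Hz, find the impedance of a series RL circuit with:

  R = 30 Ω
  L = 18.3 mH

Step 1 — Angular frequency: ω = 2π·f = 2π·258 = 1621 rad/s.
Step 2 — Component impedances:
  R: Z = R = 30 Ω
  L: Z = jωL = j·1621·0.0183 = 0 + j29.67 Ω
Step 3 — Series combination: Z_total = R + L = 30 + j29.67 Ω = 42.19∠44.7° Ω.

Z = 30 + j29.67 Ω = 42.19∠44.7° Ω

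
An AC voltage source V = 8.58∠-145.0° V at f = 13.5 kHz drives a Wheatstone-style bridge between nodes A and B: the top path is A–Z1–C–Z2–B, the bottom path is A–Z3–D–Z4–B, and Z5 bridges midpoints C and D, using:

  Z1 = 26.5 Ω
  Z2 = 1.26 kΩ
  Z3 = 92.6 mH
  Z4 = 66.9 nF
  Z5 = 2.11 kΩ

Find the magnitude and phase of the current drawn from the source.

Step 1 — Angular frequency: ω = 2π·f = 2π·1.35e+04 = 8.482e+04 rad/s.
Step 2 — Component impedances:
  Z1: Z = R = 26.5 Ω
  Z2: Z = R = 1260 Ω
  Z3: Z = jωL = j·8.482e+04·0.0926 = 0 + j7855 Ω
  Z4: Z = 1/(jωC) = -j/(ω·C) = 0 - j176.2 Ω
  Z5: Z = R = 2110 Ω
Step 3 — Bridge requires nodal analysis (the Z5 bridge couples midpoints C and D, so the two paths cannot be reduced to a simple series/parallel combination). Setting node B to ground and injecting 1 A at node A, the 3-node admittance system at A, C, D solves to V_A = Z_AB = 799.4 + j58.34 Ω = 801.5∠4.2° Ω.
Step 4 — Source phasor: V = 8.58∠-145.0° V = -7.028 - j4.921 V.
Step 5 — Ohm's law: I = V / Z_total = (-7.028 - j4.921) / (799.4 + j58.34) = -0.009193 - j0.005486 A.
Step 6 — Convert to polar: |I| = 0.0107 A, ∠I = -149.2°.

I = 0.0107∠-149.2° A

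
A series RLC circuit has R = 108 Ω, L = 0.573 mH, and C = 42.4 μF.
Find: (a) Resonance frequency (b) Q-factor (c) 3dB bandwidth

Step 1 — Resonance: ω₀ = 1/√(LC) = 1/√(0.000573·4.24e-05) = 6416 rad/s.
Step 2 — f₀ = ω₀/(2π) = 1021 Hz.
Step 3 — Series Q: Q = ω₀L/R = 6416·0.000573/108 = 0.03404.
Step 4 — Bandwidth: Δω = ω₀/Q = 1.885e+05 rad/s; BW = Δω/(2π) = 3e+04 Hz.

(a) f₀ = 1021 Hz  (b) Q = 0.03404  (c) BW = 3e+04 Hz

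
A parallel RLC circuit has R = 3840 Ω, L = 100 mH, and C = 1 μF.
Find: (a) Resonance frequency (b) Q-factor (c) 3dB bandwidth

Step 1 — Resonance: ω₀ = 1/√(LC) = 1/√(0.1·1e-06) = 3162 rad/s.
Step 2 — f₀ = ω₀/(2π) = 503.3 Hz.
Step 3 — Parallel Q: Q = R/(ω₀L) = 3840/(3162·0.1) = 12.14.
Step 4 — Bandwidth: Δω = ω₀/Q = 260.4 rad/s; BW = Δω/(2π) = 41.45 Hz.

(a) f₀ = 503.3 Hz  (b) Q = 12.14  (c) BW = 41.45 Hz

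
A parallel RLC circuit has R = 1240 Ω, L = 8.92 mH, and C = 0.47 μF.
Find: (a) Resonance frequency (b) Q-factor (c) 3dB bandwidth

Step 1 — Resonance: ω₀ = 1/√(LC) = 1/√(0.00892·4.7e-07) = 1.544e+04 rad/s.
Step 2 — f₀ = ω₀/(2π) = 2458 Hz.
Step 3 — Parallel Q: Q = R/(ω₀L) = 1240/(1.544e+04·0.00892) = 9.001.
Step 4 — Bandwidth: Δω = ω₀/Q = 1716 rad/s; BW = Δω/(2π) = 273.1 Hz.

(a) f₀ = 2458 Hz  (b) Q = 9.001  (c) BW = 273.1 Hz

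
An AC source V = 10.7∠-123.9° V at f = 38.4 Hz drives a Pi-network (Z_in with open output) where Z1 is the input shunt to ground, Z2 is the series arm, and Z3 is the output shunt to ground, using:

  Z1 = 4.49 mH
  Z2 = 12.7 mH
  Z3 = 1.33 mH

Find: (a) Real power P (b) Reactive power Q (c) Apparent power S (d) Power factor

Step 1 — Angular frequency: ω = 2π·f = 2π·38.4 = 241.3 rad/s.
Step 2 — Component impedances:
  Z1: Z = jωL = j·241.3·0.00449 = 0 + j1.083 Ω
  Z2: Z = jωL = j·241.3·0.0127 = 0 + j3.064 Ω
  Z3: Z = jωL = j·241.3·0.00133 = 0 + j0.3209 Ω
Step 3 — With open output, the series arm Z2 and the output shunt Z3 appear in series to ground: Z2 + Z3 = 0 + j3.385 Ω.
Step 4 — Parallel with input shunt Z1: Z_in = Z1 || (Z2 + Z3) = 0 + j0.8207 Ω = 0.8207∠90.0° Ω.
Step 5 — Source phasor: V = 10.7∠-123.9° V = -5.968 - j8.881 V.
Step 6 — Current: I = V / Z = -10.82 + j7.272 A = 13.04∠146.1° A.
Step 7 — Complex power: S = V·I* = 0 + j139.5 VA.
Step 8 — Real power: P = Re(S) = 0 W.
Step 9 — Reactive power: Q = Im(S) = 139.5 VAR.
Step 10 — Apparent power: |S| = 139.5 VA.
Step 11 — Power factor: PF = P/|S| = 0 (lagging).

(a) P = 0 W  (b) Q = 139.5 VAR  (c) S = 139.5 VA  (d) PF = 0 (lagging)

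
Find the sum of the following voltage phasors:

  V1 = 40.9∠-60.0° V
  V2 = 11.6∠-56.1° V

Step 1 — Convert each phasor to rectangular form:
  V1 = 40.9·(cos(-60.0°) + j·sin(-60.0°)) = 20.45 - j35.42 V
  V2 = 11.6·(cos(-56.1°) + j·sin(-56.1°)) = 6.47 - j9.628 V
Step 2 — Sum components: V_total = 26.92 - j45.05 V.
Step 3 — Convert to polar: |V_total| = 52.48 V, ∠V_total = -59.1°.

V_total = 52.48∠-59.1° V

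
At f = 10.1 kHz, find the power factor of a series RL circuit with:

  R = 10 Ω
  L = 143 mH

Step 1 — Angular frequency: ω = 2π·f = 2π·1.01e+04 = 6.346e+04 rad/s.
Step 2 — Component impedances:
  R: Z = R = 10 Ω
  L: Z = jωL = j·6.346e+04·0.143 = 0 + j9075 Ω
Step 3 — Series combination: Z_total = R + L = 10 + j9075 Ω = 9075∠89.9° Ω.
Step 4 — Power factor: PF = cos(φ) = Re(Z)/|Z| = 10/9075 = 0.001102.
Step 5 — Type: Im(Z) = 9075 ⇒ lagging (phase φ = 89.9°).

PF = 0.001102 (lagging, φ = 89.9°)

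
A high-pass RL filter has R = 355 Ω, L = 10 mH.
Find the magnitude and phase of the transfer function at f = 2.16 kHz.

Step 1 — Angular frequency: ω = 2π·2160 = 1.357e+04 rad/s.
Step 2 — Transfer function: H(jω) = jωL/(R + jωL).
Step 3 — Numerator jωL = j·135.7; denominator R + jωL = 355 + j135.7.
Step 4 — H = 0.1275 + j0.3336.
Step 5 — Magnitude: |H| = 0.3571 (-8.9 dB); phase: φ = 69.1°.

|H| = 0.3571 (-8.9 dB), φ = 69.1°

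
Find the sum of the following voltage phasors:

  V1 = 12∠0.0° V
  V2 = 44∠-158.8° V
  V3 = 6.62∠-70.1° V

Step 1 — Convert each phasor to rectangular form:
  V1 = 12·(cos(0.0°) + j·sin(0.0°)) = 12 V
  V2 = 44·(cos(-158.8°) + j·sin(-158.8°)) = -41.02 - j15.91 V
  V3 = 6.62·(cos(-70.1°) + j·sin(-70.1°)) = 2.253 - j6.225 V
Step 2 — Sum components: V_total = -26.77 - j22.14 V.
Step 3 — Convert to polar: |V_total| = 34.74 V, ∠V_total = -140.4°.

V_total = 34.74∠-140.4° V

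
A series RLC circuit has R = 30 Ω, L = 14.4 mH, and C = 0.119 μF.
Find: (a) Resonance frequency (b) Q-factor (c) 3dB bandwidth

Step 1 — Resonance condition Im(Z)=0 gives ω₀ = 1/√(LC).
Step 2 — ω₀ = 1/√(0.0144·1.19e-07) = 2.416e+04 rad/s.
Step 3 — f₀ = ω₀/(2π) = 3845 Hz.
Step 4 — Series Q: Q = ω₀L/R = 2.416e+04·0.0144/30 = 11.6.
Step 5 — 3dB bandwidth: Δω = ω₀/Q = 2083 rad/s; BW = Δω/(2π) = 331.6 Hz.

(a) f₀ = 3845 Hz  (b) Q = 11.6  (c) BW = 331.6 Hz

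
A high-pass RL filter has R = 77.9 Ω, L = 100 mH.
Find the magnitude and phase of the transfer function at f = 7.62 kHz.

Step 1 — Angular frequency: ω = 2π·7620 = 4.788e+04 rad/s.
Step 2 — Transfer function: H(jω) = jωL/(R + jωL).
Step 3 — Numerator jωL = j·4788; denominator R + jωL = 77.9 + j4788.
Step 4 — H = 0.9997 + j0.01627.
Step 5 — Magnitude: |H| = 0.9999 (-0.0 dB); phase: φ = 0.9°.

|H| = 0.9999 (-0.0 dB), φ = 0.9°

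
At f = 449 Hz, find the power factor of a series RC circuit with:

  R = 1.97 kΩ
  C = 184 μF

Step 1 — Angular frequency: ω = 2π·f = 2π·449 = 2821 rad/s.
Step 2 — Component impedances:
  R: Z = R = 1970 Ω
  C: Z = 1/(jωC) = -j/(ω·C) = 0 - j1.926 Ω
Step 3 — Series combination: Z_total = R + C = 1970 - j1.926 Ω = 1970∠-0.1° Ω.
Step 4 — Power factor: PF = cos(φ) = Re(Z)/|Z| = 1970/1970 = 1.
Step 5 — Type: Im(Z) = -1.926 ⇒ leading (phase φ = -0.1°).

PF = 1 (leading, φ = -0.1°)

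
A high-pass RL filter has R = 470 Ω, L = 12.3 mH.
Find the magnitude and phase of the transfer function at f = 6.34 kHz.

Step 1 — Angular frequency: ω = 2π·6340 = 3.984e+04 rad/s.
Step 2 — Transfer function: H(jω) = jωL/(R + jωL).
Step 3 — Numerator jωL = j·490; denominator R + jωL = 470 + j490.
Step 4 — H = 0.5208 + j0.4996.
Step 5 — Magnitude: |H| = 0.7217 (-2.8 dB); phase: φ = 43.8°.

|H| = 0.7217 (-2.8 dB), φ = 43.8°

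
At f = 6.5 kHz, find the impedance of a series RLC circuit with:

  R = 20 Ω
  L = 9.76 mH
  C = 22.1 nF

Step 1 — Angular frequency: ω = 2π·f = 2π·6500 = 4.084e+04 rad/s.
Step 2 — Component impedances:
  R: Z = R = 20 Ω
  L: Z = jωL = j·4.084e+04·0.00976 = 0 + j398.6 Ω
  C: Z = 1/(jωC) = -j/(ω·C) = 0 - j1108 Ω
Step 3 — Series combination: Z_total = R + L + C = 20 - j709.3 Ω = 709.6∠-88.4° Ω.

Z = 20 - j709.3 Ω = 709.6∠-88.4° Ω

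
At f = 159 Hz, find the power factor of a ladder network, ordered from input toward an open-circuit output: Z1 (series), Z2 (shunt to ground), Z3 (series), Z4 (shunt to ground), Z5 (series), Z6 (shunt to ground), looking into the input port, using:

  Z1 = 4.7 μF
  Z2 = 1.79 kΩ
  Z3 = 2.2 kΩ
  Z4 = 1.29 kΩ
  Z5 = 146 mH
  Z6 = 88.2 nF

Step 1 — Angular frequency: ω = 2π·f = 2π·159 = 999 rad/s.
Step 2 — Component impedances:
  Z1: Z = 1/(jωC) = -j/(ω·C) = 0 - j213 Ω
  Z2: Z = R = 1790 Ω
  Z3: Z = R = 2200 Ω
  Z4: Z = R = 1290 Ω
  Z5: Z = jωL = j·999·0.146 = 0 + j145.9 Ω
  Z6: Z = 1/(jωC) = -j/(ω·C) = 0 - j1.135e+04 Ω
Step 3 — Ladder network (open output): work backward from the far end, alternating series and parallel combinations. Z_in = 1182 - j229.9 Ω = 1204∠-11.0° Ω.
Step 4 — Power factor: PF = cos(φ) = Re(Z)/|Z| = 1181.7/1203.8 = 0.9816.
Step 5 — Type: Im(Z) = -229.9 ⇒ leading (phase φ = -11.0°).

PF = 0.9816 (leading, φ = -11.0°)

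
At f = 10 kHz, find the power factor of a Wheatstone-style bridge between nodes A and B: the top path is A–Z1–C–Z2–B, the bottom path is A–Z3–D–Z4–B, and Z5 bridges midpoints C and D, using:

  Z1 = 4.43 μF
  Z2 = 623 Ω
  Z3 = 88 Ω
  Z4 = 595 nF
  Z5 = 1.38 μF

Step 1 — Angular frequency: ω = 2π·f = 2π·1e+04 = 6.283e+04 rad/s.
Step 2 — Component impedances:
  Z1: Z = 1/(jωC) = -j/(ω·C) = 0 - j3.593 Ω
  Z2: Z = R = 623 Ω
  Z3: Z = R = 88 Ω
  Z4: Z = 1/(jωC) = -j/(ω·C) = 0 - j26.75 Ω
  Z5: Z = 1/(jωC) = -j/(ω·C) = 0 - j11.53 Ω
Step 3 — Bridge requires nodal analysis (the Z5 bridge couples midpoints C and D, so the two paths cannot be reduced to a simple series/parallel combination). Setting node B to ground and injecting 1 A at node A, the 3-node admittance system at A, C, D solves to V_A = Z_AB = 4.803 - j41.07 Ω = 41.35∠-83.3° Ω.
Step 4 — Power factor: PF = cos(φ) = Re(Z)/|Z| = 4.803/41.35 = 0.1162.
Step 5 — Type: Im(Z) = -41.07 ⇒ leading (phase φ = -83.3°).

PF = 0.1162 (leading, φ = -83.3°)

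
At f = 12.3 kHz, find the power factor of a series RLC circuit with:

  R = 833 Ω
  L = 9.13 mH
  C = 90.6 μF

Step 1 — Angular frequency: ω = 2π·f = 2π·1.23e+04 = 7.728e+04 rad/s.
Step 2 — Component impedances:
  R: Z = R = 833 Ω
  L: Z = jωL = j·7.728e+04·0.00913 = 0 + j705.6 Ω
  C: Z = 1/(jωC) = -j/(ω·C) = 0 - j0.1428 Ω
Step 3 — Series combination: Z_total = R + L + C = 833 + j705.5 Ω = 1092∠40.3° Ω.
Step 4 — Power factor: PF = cos(φ) = Re(Z)/|Z| = 833/1091.6 = 0.7631.
Step 5 — Type: Im(Z) = 705.5 ⇒ lagging (phase φ = 40.3°).

PF = 0.7631 (lagging, φ = 40.3°)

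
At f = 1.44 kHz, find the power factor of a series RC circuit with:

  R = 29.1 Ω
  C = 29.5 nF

Step 1 — Angular frequency: ω = 2π·f = 2π·1440 = 9048 rad/s.
Step 2 — Component impedances:
  R: Z = R = 29.1 Ω
  C: Z = 1/(jωC) = -j/(ω·C) = 0 - j3747 Ω
Step 3 — Series combination: Z_total = R + C = 29.1 - j3747 Ω = 3747∠-89.6° Ω.
Step 4 — Power factor: PF = cos(φ) = Re(Z)/|Z| = 29.1/3746.7 = 0.007767.
Step 5 — Type: Im(Z) = -3747 ⇒ leading (phase φ = -89.6°).

PF = 0.007767 (leading, φ = -89.6°)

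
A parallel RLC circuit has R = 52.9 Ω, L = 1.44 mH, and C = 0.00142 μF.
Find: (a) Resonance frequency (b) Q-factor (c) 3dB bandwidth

Step 1 — Resonance: ω₀ = 1/√(LC) = 1/√(0.00144·1.42e-09) = 6.993e+05 rad/s.
Step 2 — f₀ = ω₀/(2π) = 1.113e+05 Hz.
Step 3 — Parallel Q: Q = R/(ω₀L) = 52.9/(6.993e+05·0.00144) = 0.05253.
Step 4 — Bandwidth: Δω = ω₀/Q = 1.331e+07 rad/s; BW = Δω/(2π) = 2.119e+06 Hz.

(a) f₀ = 1.113e+05 Hz  (b) Q = 0.05253  (c) BW = 2.119e+06 Hz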